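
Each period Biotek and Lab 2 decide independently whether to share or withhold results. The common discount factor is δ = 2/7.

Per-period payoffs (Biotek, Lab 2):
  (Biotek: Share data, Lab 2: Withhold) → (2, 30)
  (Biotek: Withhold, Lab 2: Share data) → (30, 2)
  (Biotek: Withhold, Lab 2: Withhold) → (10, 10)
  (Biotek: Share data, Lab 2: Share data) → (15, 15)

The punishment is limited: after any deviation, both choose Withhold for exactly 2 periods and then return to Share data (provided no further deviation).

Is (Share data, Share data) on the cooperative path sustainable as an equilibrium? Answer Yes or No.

No

Comparing payoff streams over the 3 periods until play realigns: cooperate → 15(1+δ+…+δ^2); deviate → 30 + 10(δ+…+δ^2).
Cooperation is sustained iff (15−10)(δ+…+δ^2) ≥ 30−15.
δ+…+δ^2 = 2/7·(1−(2/7)^2)/(1−2/7) = 0.3673, and (30−15)/(15−10) = 3.0000.
0.3673 < 3.0000, so cooperation is not sustainable.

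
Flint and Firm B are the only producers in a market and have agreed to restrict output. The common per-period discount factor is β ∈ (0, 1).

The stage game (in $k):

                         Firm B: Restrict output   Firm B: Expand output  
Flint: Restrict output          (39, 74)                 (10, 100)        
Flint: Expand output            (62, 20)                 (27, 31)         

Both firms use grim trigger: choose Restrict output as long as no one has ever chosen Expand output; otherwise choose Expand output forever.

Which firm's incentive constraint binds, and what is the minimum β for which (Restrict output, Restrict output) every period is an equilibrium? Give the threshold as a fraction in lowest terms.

Flint; β ≥ 23/35

For Flint: deviation gain 62−39 = 23, per-period punishment loss 39−27 = 12. IC gives β ≥ 23/35.
For Firm B: gain 26, loss 43 per period, so β ≥ 26/69.
The tighter constraint is Flint's, so cooperation needs β ≥ 23/35.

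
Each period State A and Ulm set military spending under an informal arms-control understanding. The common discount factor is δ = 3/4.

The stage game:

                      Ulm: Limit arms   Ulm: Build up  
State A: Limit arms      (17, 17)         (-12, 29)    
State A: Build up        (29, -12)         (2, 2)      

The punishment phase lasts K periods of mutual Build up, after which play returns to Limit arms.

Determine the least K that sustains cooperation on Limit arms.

2

IC: δ(1−δ^K)/(1−δ) ≥ (29−17)/(17−2) = 4/5.
With δ = 3/4: need 1 − δ^K ≥ 4/5·(1−3/4)/(3/4), i.e. δ^K ≤ 0.7333.
Since (3/4)^1 = 0.7500 and (3/4)^2 = 0.5625, the smallest such K is 2.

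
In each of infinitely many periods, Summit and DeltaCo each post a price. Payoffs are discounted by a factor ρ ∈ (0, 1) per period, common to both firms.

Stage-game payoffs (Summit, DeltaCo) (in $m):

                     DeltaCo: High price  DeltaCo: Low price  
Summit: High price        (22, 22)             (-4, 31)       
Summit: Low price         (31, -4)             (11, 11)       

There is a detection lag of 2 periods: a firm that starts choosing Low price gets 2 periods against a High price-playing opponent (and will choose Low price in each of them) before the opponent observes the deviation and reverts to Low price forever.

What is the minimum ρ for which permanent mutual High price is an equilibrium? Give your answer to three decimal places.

A deviator earns 31 for 2 periods, then 11 forever; cooperating earns 22 forever. Multiplying the IC by (1−ρ):
22 ≥ 31(1−ρ^2) + 11ρ^2, so 20·ρ^2 ≥ 9 and ρ^2 ≥ 9/20.
ρ ≥ (9/20)^(1/2) ≈ 0.671.

0.671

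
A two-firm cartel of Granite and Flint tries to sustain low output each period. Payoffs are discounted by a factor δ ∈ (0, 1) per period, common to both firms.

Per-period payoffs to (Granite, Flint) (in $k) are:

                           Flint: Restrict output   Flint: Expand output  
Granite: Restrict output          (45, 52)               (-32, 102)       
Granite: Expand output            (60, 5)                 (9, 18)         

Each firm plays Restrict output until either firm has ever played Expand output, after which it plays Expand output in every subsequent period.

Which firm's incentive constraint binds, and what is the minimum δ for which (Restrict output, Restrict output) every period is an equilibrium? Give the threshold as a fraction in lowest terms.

Flint; δ ≥ 25/42

Granite's threshold: (60−45)/(60−9) = 5/17.
Flint's threshold: (102−52)/(102−18) = 25/42.
5/17 < 25/42, so Flint binds and δ* = 25/42.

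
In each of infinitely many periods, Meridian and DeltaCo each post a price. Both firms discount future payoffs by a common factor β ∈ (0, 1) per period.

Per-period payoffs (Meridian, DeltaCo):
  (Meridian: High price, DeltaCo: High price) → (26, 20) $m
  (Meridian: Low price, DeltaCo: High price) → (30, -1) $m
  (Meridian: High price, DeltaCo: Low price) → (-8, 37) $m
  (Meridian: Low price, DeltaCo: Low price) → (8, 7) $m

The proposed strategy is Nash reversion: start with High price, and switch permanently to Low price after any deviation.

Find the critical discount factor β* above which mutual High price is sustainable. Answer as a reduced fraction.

For Meridian: deviation gain 30−26 = 4, per-period punishment loss 26−8 = 18. IC gives β ≥ 4/22 = 2/11.
For DeltaCo: gain 17, loss 13 per period, so β ≥ 17/30.
The tighter constraint is DeltaCo's, so cooperation needs β ≥ 17/30.

17/30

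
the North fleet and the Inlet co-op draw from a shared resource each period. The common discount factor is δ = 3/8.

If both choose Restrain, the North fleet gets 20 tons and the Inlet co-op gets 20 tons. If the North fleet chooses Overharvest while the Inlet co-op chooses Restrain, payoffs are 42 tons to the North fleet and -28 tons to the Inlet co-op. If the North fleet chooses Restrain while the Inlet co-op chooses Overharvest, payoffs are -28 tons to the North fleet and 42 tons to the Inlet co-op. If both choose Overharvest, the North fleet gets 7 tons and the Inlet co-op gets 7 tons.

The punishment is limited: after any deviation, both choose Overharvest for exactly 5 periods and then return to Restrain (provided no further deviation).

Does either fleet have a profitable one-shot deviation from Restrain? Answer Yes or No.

IC: δ+…+δ^5 ≥ (42−20)/(20−7) = 22/13.
At δ = 3/8: partial sum = 0.5956 < 1.6923. Cooperation not sustainable.

Yes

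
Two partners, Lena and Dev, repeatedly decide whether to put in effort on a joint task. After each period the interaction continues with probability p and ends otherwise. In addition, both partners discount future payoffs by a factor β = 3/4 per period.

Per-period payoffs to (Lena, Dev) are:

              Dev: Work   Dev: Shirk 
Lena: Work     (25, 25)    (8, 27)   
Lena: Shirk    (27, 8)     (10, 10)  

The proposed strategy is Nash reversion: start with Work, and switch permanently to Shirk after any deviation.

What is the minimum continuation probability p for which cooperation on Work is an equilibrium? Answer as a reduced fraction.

8/51

With continuation probability p and discount β, the effective per-period discount factor is βp.
Grim-trigger IC: βp ≥ (27−25)/(27−10) = 2/17.
So p ≥ (2/17)/(3/4) = 8/51.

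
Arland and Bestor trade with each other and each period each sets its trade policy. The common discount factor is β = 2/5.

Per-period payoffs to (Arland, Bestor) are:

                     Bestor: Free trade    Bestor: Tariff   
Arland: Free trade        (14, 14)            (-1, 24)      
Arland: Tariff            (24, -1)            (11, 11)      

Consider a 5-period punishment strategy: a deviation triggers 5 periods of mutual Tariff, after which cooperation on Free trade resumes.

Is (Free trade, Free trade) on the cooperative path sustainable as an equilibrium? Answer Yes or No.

No

IC: β+…+β^5 ≥ (24−14)/(14−11) = 10/3.
At β = 2/5: partial sum = 0.6598 < 3.3333. Cooperation not sustainable.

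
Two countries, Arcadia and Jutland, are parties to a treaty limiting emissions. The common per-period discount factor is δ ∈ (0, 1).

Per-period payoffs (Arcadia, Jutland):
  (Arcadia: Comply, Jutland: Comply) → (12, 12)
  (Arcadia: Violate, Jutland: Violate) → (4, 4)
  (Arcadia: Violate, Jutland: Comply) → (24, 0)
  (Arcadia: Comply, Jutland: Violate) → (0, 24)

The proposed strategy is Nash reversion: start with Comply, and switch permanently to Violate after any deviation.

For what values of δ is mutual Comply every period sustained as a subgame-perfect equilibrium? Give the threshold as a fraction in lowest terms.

Under grim trigger the critical discount factor is (T−C)/(T−P) with T = 24, C = 12, P = 4.
δ* = (24−12)/(24−4) = 12/20 = 3/5.

3/5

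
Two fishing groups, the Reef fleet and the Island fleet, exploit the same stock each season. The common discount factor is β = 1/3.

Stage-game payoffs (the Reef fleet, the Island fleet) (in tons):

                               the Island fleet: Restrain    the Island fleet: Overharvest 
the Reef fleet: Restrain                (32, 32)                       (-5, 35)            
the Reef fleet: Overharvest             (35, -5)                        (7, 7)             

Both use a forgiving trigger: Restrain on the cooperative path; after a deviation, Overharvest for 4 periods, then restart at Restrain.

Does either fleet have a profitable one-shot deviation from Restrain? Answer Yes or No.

IC: β+…+β^4 ≥ (35−32)/(32−7) = 3/25.
At β = 1/3: partial sum = 0.4938 ≥ 0.1200. Cooperation sustainable.

No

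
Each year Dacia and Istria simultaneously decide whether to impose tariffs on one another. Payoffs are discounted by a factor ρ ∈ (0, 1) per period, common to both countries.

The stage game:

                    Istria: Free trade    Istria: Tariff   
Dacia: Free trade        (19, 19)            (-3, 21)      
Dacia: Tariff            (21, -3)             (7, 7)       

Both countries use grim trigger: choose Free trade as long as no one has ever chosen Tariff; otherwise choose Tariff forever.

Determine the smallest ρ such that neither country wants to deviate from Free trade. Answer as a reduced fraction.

1/7

One-period gain from deviating is 21 − 19 = 2. The loss is 19 − 7 = 12 in every subsequent period, with present value 12·ρ/(1−ρ).
Deviation is unprofitable when 12·ρ/(1−ρ) ≥ 2, i.e. ρ/(1−ρ) ≥ 1/6.
Equivalently ρ ≥ 2/(2+12) = 1/7.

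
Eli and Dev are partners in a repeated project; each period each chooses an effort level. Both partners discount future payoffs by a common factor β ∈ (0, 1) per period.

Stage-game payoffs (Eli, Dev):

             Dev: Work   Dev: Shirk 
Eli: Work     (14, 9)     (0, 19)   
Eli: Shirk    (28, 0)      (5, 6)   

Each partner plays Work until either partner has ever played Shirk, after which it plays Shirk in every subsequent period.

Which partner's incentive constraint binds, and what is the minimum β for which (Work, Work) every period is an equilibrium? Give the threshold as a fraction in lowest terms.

Dev; β ≥ 10/13

For Eli: deviation gain 28−14 = 14, per-period punishment loss 14−5 = 9. IC gives β ≥ 14/23.
For Dev: gain 10, loss 3 per period, so β ≥ 10/13.
The tighter constraint is Dev's, so cooperation needs β ≥ 10/13.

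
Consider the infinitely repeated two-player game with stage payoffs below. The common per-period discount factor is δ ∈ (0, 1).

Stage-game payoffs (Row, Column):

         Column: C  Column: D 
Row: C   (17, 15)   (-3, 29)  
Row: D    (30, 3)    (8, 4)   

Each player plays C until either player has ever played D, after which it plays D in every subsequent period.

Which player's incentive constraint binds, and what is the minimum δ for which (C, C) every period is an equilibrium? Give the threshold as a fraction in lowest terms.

Row; δ ≥ 13/22

Row's threshold: (30−17)/(30−8) = 13/22.
Column's threshold: (29−15)/(29−4) = 14/25.
13/22 > 14/25, so Row binds and δ* = 13/22.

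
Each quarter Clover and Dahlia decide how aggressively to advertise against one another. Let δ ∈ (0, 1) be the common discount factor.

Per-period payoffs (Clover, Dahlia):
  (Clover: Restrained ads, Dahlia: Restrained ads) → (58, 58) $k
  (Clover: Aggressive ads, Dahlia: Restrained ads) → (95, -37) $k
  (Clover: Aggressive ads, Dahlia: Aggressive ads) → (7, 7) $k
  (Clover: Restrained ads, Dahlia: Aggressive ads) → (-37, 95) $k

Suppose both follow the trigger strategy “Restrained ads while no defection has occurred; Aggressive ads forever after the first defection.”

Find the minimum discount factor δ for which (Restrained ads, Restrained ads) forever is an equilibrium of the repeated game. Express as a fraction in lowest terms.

37/88

58/(1−δ) ≥ 95 + 7δ/(1−δ)
58 ≥ 95 − 88δ
δ ≥ 37/88.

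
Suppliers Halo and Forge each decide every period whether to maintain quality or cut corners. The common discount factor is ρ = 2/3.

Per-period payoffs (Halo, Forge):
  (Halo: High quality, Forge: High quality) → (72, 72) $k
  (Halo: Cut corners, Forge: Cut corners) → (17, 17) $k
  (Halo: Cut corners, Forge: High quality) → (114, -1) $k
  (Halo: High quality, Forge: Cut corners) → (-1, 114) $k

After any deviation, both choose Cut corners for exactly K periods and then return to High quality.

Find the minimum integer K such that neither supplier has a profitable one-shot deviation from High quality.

Need Σ_{k=1}^{K} ρ^k ≥ (114−72)/(72−17) = 0.7636 at ρ = 2/3.
At K = 1 the sum is 0.6667 < 0.7636; at K = 2 it is 1.1111 ≥ 0.7636.
So the minimum punishment length is K = 2.

2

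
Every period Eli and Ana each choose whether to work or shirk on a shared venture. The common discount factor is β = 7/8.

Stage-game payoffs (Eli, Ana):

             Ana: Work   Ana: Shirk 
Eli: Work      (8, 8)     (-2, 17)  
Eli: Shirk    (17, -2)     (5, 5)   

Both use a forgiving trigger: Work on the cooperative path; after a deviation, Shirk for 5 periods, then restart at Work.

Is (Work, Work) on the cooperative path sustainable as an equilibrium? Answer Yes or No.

Yes

Comparing payoff streams over the 6 periods until play realigns: cooperate → 8(1+β+…+β^5); deviate → 17 + 5(β+…+β^5).
Cooperation is sustained iff (8−5)(β+…+β^5) ≥ 17−8.
β+…+β^5 = 7/8·(1−(7/8)^5)/(1−7/8) = 3.4096, and (17−8)/(8−5) = 3.0000.
3.4096 ≥ 3.0000, so cooperation is sustainable.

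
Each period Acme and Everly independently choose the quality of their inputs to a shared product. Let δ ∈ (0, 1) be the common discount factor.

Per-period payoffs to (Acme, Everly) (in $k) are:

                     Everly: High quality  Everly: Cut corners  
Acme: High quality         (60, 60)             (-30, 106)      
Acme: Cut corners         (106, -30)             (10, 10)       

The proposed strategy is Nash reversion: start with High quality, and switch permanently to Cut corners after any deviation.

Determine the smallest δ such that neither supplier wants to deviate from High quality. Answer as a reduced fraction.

23/48

Cooperation forever yields 60 each period: 60/(1−δ).
Deviating yields 106 once, then 10 forever: 106 + 10δ/(1−δ).
No profitable deviation requires 60/(1−δ) ≥ 106 + 10δ/(1−δ).
Multiplying by (1−δ): 60 ≥ 106(1−δ) + 10δ = 106 − 96δ.
So 96δ ≥ 46, i.e. δ ≥ 46/96 = 23/48.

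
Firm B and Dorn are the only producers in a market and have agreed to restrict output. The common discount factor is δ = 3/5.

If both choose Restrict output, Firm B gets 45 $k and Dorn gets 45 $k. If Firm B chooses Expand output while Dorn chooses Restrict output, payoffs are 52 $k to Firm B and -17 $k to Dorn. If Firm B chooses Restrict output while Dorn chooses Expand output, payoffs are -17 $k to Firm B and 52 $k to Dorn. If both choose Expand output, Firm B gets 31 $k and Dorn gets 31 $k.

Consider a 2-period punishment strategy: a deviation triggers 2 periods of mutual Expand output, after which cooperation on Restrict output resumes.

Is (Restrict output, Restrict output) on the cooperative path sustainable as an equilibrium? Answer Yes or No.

Yes

IC: δ+…+δ^2 ≥ (52−45)/(45−31) = 1/2.
At δ = 3/5: partial sum = 0.9600 ≥ 0.5000. Cooperation sustainable.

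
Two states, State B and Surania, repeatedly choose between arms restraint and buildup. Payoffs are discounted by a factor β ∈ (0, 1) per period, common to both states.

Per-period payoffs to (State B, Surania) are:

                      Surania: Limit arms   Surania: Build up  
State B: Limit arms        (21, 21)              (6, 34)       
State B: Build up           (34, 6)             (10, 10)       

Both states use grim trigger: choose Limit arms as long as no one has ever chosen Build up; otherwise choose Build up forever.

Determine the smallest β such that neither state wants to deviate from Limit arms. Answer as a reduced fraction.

One-period gain from deviating is 34 − 21 = 13. The loss is 21 − 10 = 11 in every subsequent period, with present value 11·β/(1−β).
Deviation is unprofitable when 11·β/(1−β) ≥ 13, i.e. β/(1−β) ≥ 13/11.
Equivalently β ≥ 13/(13+11) = 13/24.

13/24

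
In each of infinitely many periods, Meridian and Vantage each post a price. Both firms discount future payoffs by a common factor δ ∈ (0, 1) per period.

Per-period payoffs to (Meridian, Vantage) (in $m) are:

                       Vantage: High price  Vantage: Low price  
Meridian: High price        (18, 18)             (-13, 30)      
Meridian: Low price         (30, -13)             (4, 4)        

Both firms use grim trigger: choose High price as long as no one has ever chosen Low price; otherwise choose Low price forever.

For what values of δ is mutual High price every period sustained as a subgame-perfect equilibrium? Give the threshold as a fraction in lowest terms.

One-period gain from deviating is 30 − 18 = 12. The loss is 18 − 4 = 14 in every subsequent period, with present value 14·δ/(1−δ).
Deviation is unprofitable when 14·δ/(1−δ) ≥ 12, i.e. δ/(1−δ) ≥ 6/7.
Equivalently δ ≥ 12/(12+14) = 6/13.

6/13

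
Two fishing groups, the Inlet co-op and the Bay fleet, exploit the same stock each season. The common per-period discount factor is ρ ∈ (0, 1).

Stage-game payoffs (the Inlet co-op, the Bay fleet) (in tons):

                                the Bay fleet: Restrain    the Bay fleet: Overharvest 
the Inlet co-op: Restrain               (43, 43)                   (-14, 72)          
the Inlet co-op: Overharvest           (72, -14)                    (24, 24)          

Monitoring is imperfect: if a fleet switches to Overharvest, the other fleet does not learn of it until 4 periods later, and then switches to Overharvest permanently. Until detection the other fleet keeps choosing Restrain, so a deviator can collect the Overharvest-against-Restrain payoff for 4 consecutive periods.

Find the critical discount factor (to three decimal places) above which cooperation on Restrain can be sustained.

0.882

The best deviation is to choose Overharvest for all 4 undetected periods, earning 72 each, then 24 forever once detected.
Deviation value: 72(1−ρ^4)/(1−ρ) + 24ρ^4/(1−ρ); cooperation value: 43/(1−ρ).
IC: 43 ≥ 72(1−ρ^4) + 24ρ^4 = 72 − 48ρ^4.
So ρ^4 ≥ 29/48, giving ρ ≥ (29/48)^(1/4) ≈ 0.882.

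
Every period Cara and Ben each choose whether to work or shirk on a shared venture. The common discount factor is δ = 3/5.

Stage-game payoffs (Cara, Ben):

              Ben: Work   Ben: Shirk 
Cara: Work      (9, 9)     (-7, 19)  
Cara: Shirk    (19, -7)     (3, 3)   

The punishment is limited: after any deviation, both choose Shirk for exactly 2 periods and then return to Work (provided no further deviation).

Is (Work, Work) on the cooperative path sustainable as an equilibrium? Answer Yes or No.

A one-shot deviation gives 19 now, then 3 for 2 periods, then back to 9.
Gain from deviating: (19−9) today; loss: (9−3) in each of the next 2 periods.
No-deviation condition: (9−3)(δ+…+δ^2) ≥ 19−9, i.e. δ+…+δ^2 ≥ 5/3.
At δ = 3/5: δ+…+δ^2 = 0.9600 < 1.6667.
So cooperation is not sustainable.

No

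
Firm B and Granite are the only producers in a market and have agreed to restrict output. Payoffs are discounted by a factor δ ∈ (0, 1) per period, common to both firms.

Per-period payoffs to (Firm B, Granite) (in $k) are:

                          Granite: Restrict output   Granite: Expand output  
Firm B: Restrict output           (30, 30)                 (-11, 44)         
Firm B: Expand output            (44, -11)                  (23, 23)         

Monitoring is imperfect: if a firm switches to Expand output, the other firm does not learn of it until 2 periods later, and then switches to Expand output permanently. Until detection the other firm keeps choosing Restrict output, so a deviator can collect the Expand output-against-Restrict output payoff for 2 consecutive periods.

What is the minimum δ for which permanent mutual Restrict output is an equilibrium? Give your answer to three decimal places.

Deviating for the 2 undetected periods gains 44−30 = 14 per period over cooperation, then loses 30−23 = 7 per period forever once punishment starts.
Gain: 14(1 + δ + … + δ^1); loss: 7·δ^2/(1−δ).
No profitable deviation ⇔ 14(1−δ^2) ≤ 7·δ^2, i.e. δ^2 ≥ 14/(14+7) = 2/3.
Hence δ ≥ (2/3)^(1/2) ≈ 0.816.

0.816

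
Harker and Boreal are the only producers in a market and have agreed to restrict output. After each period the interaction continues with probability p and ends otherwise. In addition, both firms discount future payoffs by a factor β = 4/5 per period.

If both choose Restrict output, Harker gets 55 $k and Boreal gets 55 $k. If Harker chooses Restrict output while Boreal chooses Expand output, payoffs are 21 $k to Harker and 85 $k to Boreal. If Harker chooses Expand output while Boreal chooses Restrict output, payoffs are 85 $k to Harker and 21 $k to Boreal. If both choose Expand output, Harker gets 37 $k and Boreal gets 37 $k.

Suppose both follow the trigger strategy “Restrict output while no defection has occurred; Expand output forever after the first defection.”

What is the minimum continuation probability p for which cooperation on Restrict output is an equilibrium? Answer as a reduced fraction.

With continuation probability p and discount β, the effective per-period discount factor is βp.
Grim-trigger IC: βp ≥ (85−55)/(85−37) = 5/8.
So p ≥ (5/8)/(4/5) = 25/32.

25/32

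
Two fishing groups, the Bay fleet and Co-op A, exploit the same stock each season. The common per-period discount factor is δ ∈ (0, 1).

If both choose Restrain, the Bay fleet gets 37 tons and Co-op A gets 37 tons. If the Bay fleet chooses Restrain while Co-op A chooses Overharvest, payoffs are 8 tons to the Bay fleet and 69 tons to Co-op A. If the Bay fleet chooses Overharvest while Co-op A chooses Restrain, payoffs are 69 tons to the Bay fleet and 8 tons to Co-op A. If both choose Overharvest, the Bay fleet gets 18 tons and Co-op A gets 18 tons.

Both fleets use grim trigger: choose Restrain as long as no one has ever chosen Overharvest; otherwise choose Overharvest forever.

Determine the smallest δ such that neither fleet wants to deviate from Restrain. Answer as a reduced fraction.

Under grim trigger the critical discount factor is (T−C)/(T−P) with T = 69, C = 37, P = 18.
δ* = (69−37)/(69−18) = 32/51.

32/51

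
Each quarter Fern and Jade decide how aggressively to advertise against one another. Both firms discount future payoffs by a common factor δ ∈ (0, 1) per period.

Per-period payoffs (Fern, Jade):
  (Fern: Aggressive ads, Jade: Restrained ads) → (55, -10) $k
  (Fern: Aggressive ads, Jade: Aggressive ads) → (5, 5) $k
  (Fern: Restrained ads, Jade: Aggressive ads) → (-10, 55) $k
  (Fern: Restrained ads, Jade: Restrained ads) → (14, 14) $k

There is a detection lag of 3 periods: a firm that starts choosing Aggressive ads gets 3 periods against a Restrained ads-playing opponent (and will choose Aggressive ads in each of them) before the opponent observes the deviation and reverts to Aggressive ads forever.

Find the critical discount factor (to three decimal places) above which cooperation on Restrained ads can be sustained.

A deviator earns 55 for 3 periods, then 5 forever; cooperating earns 14 forever. Multiplying the IC by (1−δ):
14 ≥ 55(1−δ^3) + 5δ^3, so 50·δ^3 ≥ 41 and δ^3 ≥ 41/50.
δ ≥ (41/50)^(1/3) ≈ 0.936.

0.936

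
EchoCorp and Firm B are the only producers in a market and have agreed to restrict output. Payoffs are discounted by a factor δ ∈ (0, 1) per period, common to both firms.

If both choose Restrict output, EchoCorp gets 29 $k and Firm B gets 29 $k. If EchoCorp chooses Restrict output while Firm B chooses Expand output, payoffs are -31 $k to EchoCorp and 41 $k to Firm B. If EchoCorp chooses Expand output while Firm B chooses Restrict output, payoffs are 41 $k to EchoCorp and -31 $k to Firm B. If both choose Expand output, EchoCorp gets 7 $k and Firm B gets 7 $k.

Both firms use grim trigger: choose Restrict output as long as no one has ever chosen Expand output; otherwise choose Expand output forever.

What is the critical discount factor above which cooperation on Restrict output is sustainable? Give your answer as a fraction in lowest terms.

6/17

One-period gain from deviating is 41 − 29 = 12. The loss is 29 − 7 = 22 in every subsequent period, with present value 22·δ/(1−δ).
Deviation is unprofitable when 22·δ/(1−δ) ≥ 12, i.e. δ/(1−δ) ≥ 6/11.
Equivalently δ ≥ 12/(12+22) = 6/17.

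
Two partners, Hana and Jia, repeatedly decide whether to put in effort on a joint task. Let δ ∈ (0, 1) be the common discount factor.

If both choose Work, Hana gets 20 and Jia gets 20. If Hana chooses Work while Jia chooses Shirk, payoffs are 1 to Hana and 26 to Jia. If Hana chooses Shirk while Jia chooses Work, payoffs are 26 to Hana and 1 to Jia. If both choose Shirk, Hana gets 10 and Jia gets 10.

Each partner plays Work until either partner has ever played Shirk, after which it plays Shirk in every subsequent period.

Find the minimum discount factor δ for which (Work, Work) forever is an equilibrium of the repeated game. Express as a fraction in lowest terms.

One-period gain from deviating is 26 − 20 = 6. The loss is 20 − 10 = 10 in every subsequent period, with present value 10·δ/(1−δ).
Deviation is unprofitable when 10·δ/(1−δ) ≥ 6, i.e. δ/(1−δ) ≥ 3/5.
Equivalently δ ≥ 6/(6+10) = 3/8.

3/8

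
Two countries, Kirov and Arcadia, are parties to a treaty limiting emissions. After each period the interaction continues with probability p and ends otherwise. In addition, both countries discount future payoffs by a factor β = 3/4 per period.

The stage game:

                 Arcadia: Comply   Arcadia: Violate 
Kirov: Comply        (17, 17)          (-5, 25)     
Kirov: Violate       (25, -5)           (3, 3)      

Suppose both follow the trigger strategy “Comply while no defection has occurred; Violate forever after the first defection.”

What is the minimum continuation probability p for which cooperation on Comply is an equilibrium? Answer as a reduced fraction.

Expected continuation weight on next period's payoff is β·p = 3/4·p, which plays the role of the discount factor.
Cooperation requires 3/4·p ≥ (25−17)/(25−3) = 4/11, hence p ≥ 16/33.

16/33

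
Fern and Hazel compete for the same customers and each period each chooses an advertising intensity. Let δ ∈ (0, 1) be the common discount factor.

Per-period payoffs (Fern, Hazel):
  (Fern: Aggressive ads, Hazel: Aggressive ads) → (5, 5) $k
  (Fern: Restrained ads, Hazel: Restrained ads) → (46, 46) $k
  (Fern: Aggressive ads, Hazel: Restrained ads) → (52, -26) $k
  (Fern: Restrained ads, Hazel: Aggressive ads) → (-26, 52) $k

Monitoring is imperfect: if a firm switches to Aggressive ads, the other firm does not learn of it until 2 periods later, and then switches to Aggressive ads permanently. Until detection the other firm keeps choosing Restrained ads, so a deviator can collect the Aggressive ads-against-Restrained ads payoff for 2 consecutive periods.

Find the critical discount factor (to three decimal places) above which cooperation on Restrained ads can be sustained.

0.357

A deviator earns 52 for 2 periods, then 5 forever; cooperating earns 46 forever. Multiplying the IC by (1−δ):
46 ≥ 52(1−δ^2) + 5δ^2, so 47·δ^2 ≥ 6 and δ^2 ≥ 6/47.
δ ≥ (6/47)^(1/2) ≈ 0.357.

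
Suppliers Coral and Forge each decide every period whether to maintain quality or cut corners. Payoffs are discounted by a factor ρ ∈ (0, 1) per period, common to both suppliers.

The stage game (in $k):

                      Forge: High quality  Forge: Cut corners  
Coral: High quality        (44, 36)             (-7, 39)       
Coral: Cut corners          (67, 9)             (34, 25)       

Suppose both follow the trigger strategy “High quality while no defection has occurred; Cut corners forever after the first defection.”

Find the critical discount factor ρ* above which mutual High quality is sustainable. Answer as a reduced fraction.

Coral's threshold: (67−44)/(67−34) = 23/33.
Forge's threshold: (39−36)/(39−25) = 3/14.
23/33 > 3/14, so Coral binds and ρ* = 23/33.

23/33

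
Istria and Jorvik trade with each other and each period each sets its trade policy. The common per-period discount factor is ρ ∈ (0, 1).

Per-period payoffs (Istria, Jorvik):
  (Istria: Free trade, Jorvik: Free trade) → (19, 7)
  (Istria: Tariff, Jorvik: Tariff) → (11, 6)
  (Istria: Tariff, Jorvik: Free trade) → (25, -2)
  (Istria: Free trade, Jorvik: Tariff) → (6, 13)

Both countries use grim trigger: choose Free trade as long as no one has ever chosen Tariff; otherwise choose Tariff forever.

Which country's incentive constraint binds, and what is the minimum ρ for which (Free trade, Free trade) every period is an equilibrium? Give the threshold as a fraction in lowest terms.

Jorvik; ρ ≥ 6/7

Istria's threshold: (25−19)/(25−11) = 3/7.
Jorvik's threshold: (13−7)/(13−6) = 6/7.
3/7 < 6/7, so Jorvik binds and ρ* = 6/7.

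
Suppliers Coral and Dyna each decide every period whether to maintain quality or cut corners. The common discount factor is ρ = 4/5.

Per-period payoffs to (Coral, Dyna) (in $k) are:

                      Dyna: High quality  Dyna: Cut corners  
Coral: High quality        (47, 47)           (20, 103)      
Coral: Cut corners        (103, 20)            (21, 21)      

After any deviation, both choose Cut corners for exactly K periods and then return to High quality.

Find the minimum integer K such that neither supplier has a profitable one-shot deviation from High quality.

Need Σ_{k=1}^{K} ρ^k ≥ (103−47)/(47−21) = 2.1538 at ρ = 4/5.
At K = 3 the sum is 1.9520 < 2.1538; at K = 4 it is 2.3616 ≥ 2.1538.
So the minimum punishment length is K = 4.

4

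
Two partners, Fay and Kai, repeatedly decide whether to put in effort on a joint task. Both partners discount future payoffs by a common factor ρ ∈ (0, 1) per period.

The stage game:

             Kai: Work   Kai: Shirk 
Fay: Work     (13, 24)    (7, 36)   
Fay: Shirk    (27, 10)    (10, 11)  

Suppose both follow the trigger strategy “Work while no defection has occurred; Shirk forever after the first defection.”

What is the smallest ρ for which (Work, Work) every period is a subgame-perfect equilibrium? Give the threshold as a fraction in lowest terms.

14/17

Fay's threshold: (27−13)/(27−10) = 14/17.
Kai's threshold: (36−24)/(36−11) = 12/25.
14/17 > 12/25, so Fay binds and ρ* = 14/17.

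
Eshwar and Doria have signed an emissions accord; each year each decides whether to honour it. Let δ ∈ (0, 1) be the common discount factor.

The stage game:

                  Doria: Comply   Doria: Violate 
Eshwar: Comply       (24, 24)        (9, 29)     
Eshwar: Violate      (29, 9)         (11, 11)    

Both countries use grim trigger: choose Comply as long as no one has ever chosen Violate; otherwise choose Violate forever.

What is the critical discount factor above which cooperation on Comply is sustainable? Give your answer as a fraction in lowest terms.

Under grim trigger the critical discount factor is (T−C)/(T−P) with T = 29, C = 24, P = 11.
δ* = (29−24)/(29−11) = 5/18.

5/18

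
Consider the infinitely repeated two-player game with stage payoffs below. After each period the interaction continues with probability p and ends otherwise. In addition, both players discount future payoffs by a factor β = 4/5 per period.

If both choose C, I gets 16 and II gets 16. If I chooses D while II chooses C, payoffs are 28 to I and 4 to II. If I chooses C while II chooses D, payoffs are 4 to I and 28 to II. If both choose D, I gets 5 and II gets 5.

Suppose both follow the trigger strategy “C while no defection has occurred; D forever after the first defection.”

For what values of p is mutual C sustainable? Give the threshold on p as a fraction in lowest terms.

Expected continuation weight on next period's payoff is β·p = 4/5·p, which plays the role of the discount factor.
Cooperation requires 4/5·p ≥ (28−16)/(28−5) = 12/23, hence p ≥ 15/23.

15/23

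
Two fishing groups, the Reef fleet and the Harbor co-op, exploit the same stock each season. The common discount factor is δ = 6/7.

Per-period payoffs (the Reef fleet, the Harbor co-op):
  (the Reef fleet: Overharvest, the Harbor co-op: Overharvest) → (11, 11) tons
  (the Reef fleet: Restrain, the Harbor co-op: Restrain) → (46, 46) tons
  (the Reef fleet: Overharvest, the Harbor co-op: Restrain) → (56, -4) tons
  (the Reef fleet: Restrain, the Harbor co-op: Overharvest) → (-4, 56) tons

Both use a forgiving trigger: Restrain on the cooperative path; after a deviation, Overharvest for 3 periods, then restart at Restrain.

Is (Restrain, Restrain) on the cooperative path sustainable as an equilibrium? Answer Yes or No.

Comparing payoff streams over the 4 periods until play realigns: cooperate → 46(1+δ+…+δ^3); deviate → 56 + 11(δ+…+δ^3).
Cooperation is sustained iff (46−11)(δ+…+δ^3) ≥ 56−46.
δ+…+δ^3 = 6/7·(1−(6/7)^3)/(1−6/7) = 2.2216, and (56−46)/(46−11) = 0.2857.
2.2216 ≥ 0.2857, so cooperation is sustainable.

Yes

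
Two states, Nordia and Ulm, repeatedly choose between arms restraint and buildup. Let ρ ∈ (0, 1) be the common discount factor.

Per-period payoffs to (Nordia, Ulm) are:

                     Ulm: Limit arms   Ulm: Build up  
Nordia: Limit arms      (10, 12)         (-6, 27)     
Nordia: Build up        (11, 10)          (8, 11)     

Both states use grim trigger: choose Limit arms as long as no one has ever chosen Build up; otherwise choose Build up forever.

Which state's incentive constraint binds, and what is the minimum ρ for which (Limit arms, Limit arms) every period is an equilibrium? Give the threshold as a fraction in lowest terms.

Ulm; ρ ≥ 15/16

Nordia's threshold: (11−10)/(11−8) = 1/3.
Ulm's threshold: (27−12)/(27−11) = 15/16.
1/3 < 15/16, so Ulm binds and ρ* = 15/16.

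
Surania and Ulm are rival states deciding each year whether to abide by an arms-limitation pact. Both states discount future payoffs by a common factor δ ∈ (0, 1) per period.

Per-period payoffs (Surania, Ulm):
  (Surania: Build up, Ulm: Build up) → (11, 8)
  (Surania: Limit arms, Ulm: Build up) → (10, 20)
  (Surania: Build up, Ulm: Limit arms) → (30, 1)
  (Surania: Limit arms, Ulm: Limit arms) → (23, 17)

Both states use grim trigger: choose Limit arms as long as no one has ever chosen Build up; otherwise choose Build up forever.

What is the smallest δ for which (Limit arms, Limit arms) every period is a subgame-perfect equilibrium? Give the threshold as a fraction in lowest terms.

Surania's threshold: (30−23)/(30−11) = 7/19.
Ulm's threshold: (20−17)/(20−8) = 1/4.
7/19 > 1/4, so Surania binds and δ* = 7/19.

7/19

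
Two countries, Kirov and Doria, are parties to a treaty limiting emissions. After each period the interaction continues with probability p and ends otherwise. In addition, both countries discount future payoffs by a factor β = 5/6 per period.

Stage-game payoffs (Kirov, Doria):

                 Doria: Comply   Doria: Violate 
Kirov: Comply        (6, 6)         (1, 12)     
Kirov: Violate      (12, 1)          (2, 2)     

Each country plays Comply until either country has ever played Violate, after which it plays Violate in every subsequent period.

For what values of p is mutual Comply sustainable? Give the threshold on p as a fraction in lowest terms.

Expected continuation weight on next period's payoff is β·p = 5/6·p, which plays the role of the discount factor.
Cooperation requires 5/6·p ≥ (12−6)/(12−2) = 3/5, hence p ≥ 18/25.

18/25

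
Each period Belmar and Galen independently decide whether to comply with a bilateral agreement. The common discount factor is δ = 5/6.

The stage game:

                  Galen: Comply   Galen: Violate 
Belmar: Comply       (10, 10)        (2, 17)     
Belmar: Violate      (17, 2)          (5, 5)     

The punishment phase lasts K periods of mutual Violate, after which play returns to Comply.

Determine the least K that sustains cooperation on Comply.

2

Need Σ_{k=1}^{K} δ^k ≥ (17−10)/(10−5) = 1.4000 at δ = 5/6.
At K = 1 the sum is 0.8333 < 1.4000; at K = 2 it is 1.5278 ≥ 1.4000.
So the minimum punishment length is K = 2.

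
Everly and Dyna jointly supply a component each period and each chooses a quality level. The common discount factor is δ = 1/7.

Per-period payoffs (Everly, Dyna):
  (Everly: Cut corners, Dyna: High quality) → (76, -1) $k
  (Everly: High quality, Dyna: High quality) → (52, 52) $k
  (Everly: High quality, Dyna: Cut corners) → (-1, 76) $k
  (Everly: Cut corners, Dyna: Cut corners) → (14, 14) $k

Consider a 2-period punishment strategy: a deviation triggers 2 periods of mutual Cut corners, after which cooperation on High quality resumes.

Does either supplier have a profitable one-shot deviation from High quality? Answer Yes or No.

Yes

Comparing payoff streams over the 3 periods until play realigns: cooperate → 52(1+δ+…+δ^2); deviate → 76 + 14(δ+…+δ^2).
Cooperation is sustained iff (52−14)(δ+…+δ^2) ≥ 76−52.
δ+…+δ^2 = 1/7·(1−(1/7)^2)/(1−1/7) = 0.1633, and (76−52)/(52−14) = 0.6316.
0.1633 < 0.6316, so cooperation is not sustainable.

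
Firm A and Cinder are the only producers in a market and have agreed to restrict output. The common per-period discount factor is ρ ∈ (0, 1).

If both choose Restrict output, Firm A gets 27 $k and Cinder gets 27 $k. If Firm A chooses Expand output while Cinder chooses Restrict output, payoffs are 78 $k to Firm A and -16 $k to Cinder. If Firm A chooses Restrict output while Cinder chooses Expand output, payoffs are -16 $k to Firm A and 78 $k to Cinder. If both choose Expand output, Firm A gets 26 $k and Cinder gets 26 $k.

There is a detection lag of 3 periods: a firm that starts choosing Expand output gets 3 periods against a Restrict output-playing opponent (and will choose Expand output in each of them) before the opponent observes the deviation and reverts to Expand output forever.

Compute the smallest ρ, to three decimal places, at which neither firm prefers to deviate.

The best deviation is to choose Expand output for all 3 undetected periods, earning 78 each, then 26 forever once detected.
Deviation value: 78(1−ρ^3)/(1−ρ) + 26ρ^3/(1−ρ); cooperation value: 27/(1−ρ).
IC: 27 ≥ 78(1−ρ^3) + 26ρ^3 = 78 − 52ρ^3.
So ρ^3 ≥ 51/52, giving ρ ≥ (51/52)^(1/3) ≈ 0.994.

0.994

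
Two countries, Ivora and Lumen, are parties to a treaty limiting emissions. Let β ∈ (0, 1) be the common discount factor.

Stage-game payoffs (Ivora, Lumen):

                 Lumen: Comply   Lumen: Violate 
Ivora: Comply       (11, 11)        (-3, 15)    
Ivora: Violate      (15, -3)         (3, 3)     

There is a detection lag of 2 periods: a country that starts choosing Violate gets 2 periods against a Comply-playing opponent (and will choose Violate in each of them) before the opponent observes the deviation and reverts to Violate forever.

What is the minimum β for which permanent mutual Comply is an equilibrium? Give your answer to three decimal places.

A deviator earns 15 for 2 periods, then 3 forever; cooperating earns 11 forever. Multiplying the IC by (1−β):
11 ≥ 15(1−β^2) + 3β^2, so 12·β^2 ≥ 4 and β^2 ≥ 1/3.
β ≥ (1/3)^(1/2) ≈ 0.577.

0.577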